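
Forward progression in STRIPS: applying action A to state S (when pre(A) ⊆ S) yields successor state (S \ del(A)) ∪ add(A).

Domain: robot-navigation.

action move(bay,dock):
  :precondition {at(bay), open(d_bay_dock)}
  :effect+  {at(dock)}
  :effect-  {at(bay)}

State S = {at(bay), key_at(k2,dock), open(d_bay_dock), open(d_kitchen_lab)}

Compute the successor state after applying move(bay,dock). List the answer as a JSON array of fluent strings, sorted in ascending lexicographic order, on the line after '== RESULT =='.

Progress:
  pre ⊆ S: {at(bay), open(d_bay_dock)} ⊆ S  — applicable
  S \ del = {key_at(k2,dock), open(d_bay_dock), open(d_kitchen_lab)}
  ∪ add   = {at(dock), key_at(k2,dock), open(d_bay_dock), open(d_kitchen_lab)}

== RESULT ==
["at(dock)", "key_at(k2,dock)", "open(d_bay_dock)", "open(d_kitchen_lab)"]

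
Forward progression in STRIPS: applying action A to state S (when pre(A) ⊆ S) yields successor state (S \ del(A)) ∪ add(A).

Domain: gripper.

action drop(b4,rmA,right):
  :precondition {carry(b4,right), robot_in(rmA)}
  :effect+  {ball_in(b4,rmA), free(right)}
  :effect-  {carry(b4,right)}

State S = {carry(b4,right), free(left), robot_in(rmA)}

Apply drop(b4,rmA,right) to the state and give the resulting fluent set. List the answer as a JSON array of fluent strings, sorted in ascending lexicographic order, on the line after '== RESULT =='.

Progress:
  pre ⊆ S: {carry(b4,right), robot_in(rmA)} ⊆ S  — applicable
  S \ del = {free(left), robot_in(rmA)}
  ∪ add   = {ball_in(b4,rmA), free(left), free(right), robot_in(rmA)}

== RESULT ==
["ball_in(b4,rmA)", "free(left)", "free(right)", "robot_in(rmA)"]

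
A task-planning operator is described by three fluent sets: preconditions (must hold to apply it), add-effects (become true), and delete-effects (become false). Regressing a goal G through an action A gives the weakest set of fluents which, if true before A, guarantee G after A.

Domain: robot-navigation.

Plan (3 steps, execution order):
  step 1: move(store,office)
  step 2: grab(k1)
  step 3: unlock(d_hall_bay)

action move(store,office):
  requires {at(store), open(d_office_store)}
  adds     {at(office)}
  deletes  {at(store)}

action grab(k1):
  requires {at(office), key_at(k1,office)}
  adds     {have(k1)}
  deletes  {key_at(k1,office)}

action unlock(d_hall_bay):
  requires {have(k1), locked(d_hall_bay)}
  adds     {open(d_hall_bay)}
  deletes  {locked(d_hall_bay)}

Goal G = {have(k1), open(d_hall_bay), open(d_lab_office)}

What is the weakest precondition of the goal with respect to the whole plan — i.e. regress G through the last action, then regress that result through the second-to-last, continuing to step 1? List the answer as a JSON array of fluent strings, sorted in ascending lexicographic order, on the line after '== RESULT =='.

Work backward from the goal:
  through step 3 (unlock(d_hall_bay)): drop {open(d_hall_bay)}, keep {have(k1), open(d_lab_office)}, require {have(k1), locked(d_hall_bay)}
    → {have(k1), locked(d_hall_bay), open(d_lab_office)}
  through step 2 (grab(k1)): drop {have(k1)}, keep {locked(d_hall_bay), open(d_lab_office)}, require {at(office), key_at(k1,office)}
    → {at(office), key_at(k1,office), locked(d_hall_bay), open(d_lab_office)}
  through step 1 (move(store,office)): drop {at(office)}, keep {key_at(k1,office), locked(d_hall_bay), open(d_lab_office)}, require {at(store), open(d_office_store)}
    → {at(store), key_at(k1,office), locked(d_hall_bay), open(d_lab_office), open(d_office_store)}

== RESULT ==
["at(store)", "key_at(k1,office)", "locked(d_hall_bay)", "open(d_lab_office)", "open(d_office_store)"]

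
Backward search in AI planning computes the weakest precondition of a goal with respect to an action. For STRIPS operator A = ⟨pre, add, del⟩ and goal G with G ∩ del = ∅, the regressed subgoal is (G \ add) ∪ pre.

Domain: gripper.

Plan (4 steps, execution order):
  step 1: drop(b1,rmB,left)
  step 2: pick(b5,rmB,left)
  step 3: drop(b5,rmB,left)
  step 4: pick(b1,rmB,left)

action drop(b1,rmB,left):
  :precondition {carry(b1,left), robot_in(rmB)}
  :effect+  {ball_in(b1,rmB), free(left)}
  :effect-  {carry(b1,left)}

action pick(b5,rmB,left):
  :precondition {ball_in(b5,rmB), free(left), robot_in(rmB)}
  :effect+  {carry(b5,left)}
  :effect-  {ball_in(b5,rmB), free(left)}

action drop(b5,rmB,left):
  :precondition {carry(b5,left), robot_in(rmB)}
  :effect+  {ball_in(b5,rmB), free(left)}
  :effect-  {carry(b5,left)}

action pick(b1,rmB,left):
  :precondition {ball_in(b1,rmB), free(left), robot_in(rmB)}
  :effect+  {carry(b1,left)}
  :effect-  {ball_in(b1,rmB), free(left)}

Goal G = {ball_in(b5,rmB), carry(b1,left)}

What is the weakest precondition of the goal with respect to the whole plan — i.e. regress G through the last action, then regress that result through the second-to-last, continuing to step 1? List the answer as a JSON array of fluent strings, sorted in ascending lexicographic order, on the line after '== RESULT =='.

Work backward from the goal:
  through step 4 (pick(b1,rmB,left)): drop {carry(b1,left)}, keep {ball_in(b5,rmB)}, require {ball_in(b1,rmB), free(left), robot_in(rmB)}
    → {ball_in(b1,rmB), ball_in(b5,rmB), free(left), robot_in(rmB)}
  through step 3 (drop(b5,rmB,left)): drop {ball_in(b5,rmB), free(left)}, keep {ball_in(b1,rmB), robot_in(rmB)}, require {carry(b5,left), robot_in(rmB)}
    → {ball_in(b1,rmB), carry(b5,left), robot_in(rmB)}
  through step 2 (pick(b5,rmB,left)): drop {carry(b5,left)}, keep {ball_in(b1,rmB), robot_in(rmB)}, require {ball_in(b5,rmB), free(left), robot_in(rmB)}
    → {ball_in(b1,rmB), ball_in(b5,rmB), free(left), robot_in(rmB)}
  through step 1 (drop(b1,rmB,left)): drop {ball_in(b1,rmB), free(left)}, keep {ball_in(b5,rmB), robot_in(rmB)}, require {carry(b1,left), robot_in(rmB)}
    → {ball_in(b5,rmB), carry(b1,left), robot_in(rmB)}

== RESULT ==
["ball_in(b5,rmB)", "carry(b1,left)", "robot_in(rmB)"]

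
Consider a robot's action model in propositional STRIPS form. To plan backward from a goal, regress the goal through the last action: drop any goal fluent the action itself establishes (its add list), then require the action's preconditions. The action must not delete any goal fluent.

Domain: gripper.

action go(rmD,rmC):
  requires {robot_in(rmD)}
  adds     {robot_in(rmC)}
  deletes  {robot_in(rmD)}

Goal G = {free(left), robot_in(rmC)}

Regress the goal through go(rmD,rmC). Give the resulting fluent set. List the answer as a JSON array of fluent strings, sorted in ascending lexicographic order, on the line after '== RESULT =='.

Compute (G \ add) ∪ pre:
  G ∩ del = {}  (empty — regression defined)
  G \ add = {free(left), robot_in(rmC)} \ {robot_in(rmC)} = {free(left)}
  ∪ pre   = {free(left)} ∪ {robot_in(rmD)}
          = {free(left), robot_in(rmD)}

== RESULT ==
["free(left)", "robot_in(rmD)"]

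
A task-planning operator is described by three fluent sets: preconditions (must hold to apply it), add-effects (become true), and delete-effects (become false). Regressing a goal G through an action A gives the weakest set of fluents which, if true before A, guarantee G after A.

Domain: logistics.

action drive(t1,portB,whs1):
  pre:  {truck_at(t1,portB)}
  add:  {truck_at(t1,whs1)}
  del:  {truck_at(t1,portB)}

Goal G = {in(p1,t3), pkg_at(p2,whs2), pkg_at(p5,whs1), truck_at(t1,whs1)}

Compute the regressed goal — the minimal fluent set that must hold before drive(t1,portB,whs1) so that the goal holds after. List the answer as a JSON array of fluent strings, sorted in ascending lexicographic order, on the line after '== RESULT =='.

Compute (G \ add) ∪ pre:
  G ∩ del = {}  (empty — regression defined)
  G \ add = {in(p1,t3), pkg_at(p2,whs2), pkg_at(p5,whs1), truck_at(t1,whs1)} \ {truck_at(t1,whs1)} = {in(p1,t3), pkg_at(p2,whs2), pkg_at(p5,whs1)}
  ∪ pre   = {in(p1,t3), pkg_at(p2,whs2), pkg_at(p5,whs1)} ∪ {truck_at(t1,portB)}
          = {in(p1,t3), pkg_at(p2,whs2), pkg_at(p5,whs1), truck_at(t1,portB)}

== RESULT ==
["in(p1,t3)", "pkg_at(p2,whs2)", "pkg_at(p5,whs1)", "truck_at(t1,portB)"]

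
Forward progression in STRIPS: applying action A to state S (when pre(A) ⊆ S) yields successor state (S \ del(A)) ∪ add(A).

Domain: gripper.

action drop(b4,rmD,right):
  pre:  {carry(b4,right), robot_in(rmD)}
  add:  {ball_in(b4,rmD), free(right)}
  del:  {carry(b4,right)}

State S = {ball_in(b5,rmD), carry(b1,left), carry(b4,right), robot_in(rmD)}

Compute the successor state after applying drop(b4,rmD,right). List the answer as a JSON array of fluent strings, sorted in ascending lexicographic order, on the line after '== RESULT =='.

Compute (S \ del) ∪ add:
  pre ⊆ S: {carry(b4,right), robot_in(rmD)} ⊆ S  — applicable
  S \ del = {ball_in(b5,rmD), carry(b1,left), robot_in(rmD)}
  ∪ add   = {ball_in(b4,rmD), ball_in(b5,rmD), carry(b1,left), free(right), robot_in(rmD)}

== RESULT ==
["ball_in(b4,rmD)", "ball_in(b5,rmD)", "carry(b1,left)", "free(right)", "robot_in(rmD)"]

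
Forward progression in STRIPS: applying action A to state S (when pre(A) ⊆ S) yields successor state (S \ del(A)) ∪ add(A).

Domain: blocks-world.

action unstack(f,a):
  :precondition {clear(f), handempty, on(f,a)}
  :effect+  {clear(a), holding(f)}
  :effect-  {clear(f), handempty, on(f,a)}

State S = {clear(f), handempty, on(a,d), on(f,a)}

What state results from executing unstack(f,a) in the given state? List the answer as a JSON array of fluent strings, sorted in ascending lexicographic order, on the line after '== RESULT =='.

Progress:
  pre ⊆ S: {clear(f), handempty, on(f,a)} ⊆ S  — applicable
  S \ del = {on(a,d)}
  ∪ add   = {clear(a), holding(f), on(a,d)}

== RESULT ==
["clear(a)", "holding(f)", "on(a,d)"]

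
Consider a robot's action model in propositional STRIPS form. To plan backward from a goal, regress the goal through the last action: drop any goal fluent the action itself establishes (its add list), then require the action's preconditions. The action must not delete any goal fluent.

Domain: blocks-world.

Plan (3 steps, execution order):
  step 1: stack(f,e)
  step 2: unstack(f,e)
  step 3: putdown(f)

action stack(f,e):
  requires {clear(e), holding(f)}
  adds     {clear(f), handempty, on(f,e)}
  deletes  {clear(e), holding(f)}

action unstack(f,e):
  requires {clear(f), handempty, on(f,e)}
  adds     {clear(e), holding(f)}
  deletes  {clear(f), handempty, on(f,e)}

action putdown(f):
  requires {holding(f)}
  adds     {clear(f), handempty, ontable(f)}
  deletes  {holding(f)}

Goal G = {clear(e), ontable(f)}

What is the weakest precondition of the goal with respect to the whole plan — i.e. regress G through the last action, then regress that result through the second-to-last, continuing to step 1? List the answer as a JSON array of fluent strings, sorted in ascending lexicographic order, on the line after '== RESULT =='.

Work backward from the goal:
  through step 3 (putdown(f)): drop {ontable(f)}, keep {clear(e)}, require {holding(f)}
    → {clear(e), holding(f)}
  through step 2 (unstack(f,e)): drop {clear(e), holding(f)}, keep {}, require {clear(f), handempty, on(f,e)}
    → {clear(f), handempty, on(f,e)}
  through step 1 (stack(f,e)): drop {clear(f), handempty, on(f,e)}, keep {}, require {clear(e), holding(f)}
    → {clear(e), holding(f)}

== RESULT ==
["clear(e)", "holding(f)"]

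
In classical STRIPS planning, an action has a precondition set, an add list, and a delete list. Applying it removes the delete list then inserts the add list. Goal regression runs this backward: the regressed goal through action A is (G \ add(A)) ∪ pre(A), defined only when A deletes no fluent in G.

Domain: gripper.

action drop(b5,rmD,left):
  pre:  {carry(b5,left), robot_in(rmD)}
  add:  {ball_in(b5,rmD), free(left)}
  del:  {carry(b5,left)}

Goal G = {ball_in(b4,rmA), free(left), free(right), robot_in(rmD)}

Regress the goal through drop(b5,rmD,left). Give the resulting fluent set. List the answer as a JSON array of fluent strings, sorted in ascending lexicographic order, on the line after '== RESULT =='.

Regress:
  G ∩ del = {}  (empty — regression defined)
  G \ add = {ball_in(b4,rmA), free(left), free(right), robot_in(rmD)} \ {ball_in(b5,rmD), free(left)} = {ball_in(b4,rmA), free(right), robot_in(rmD)}
  ∪ pre   = {ball_in(b4,rmA), free(right), robot_in(rmD)} ∪ {carry(b5,left), robot_in(rmD)}
          = {ball_in(b4,rmA), carry(b5,left), free(right), robot_in(rmD)}

== RESULT ==
["ball_in(b4,rmA)", "carry(b5,left)", "free(right)", "robot_in(rmD)"]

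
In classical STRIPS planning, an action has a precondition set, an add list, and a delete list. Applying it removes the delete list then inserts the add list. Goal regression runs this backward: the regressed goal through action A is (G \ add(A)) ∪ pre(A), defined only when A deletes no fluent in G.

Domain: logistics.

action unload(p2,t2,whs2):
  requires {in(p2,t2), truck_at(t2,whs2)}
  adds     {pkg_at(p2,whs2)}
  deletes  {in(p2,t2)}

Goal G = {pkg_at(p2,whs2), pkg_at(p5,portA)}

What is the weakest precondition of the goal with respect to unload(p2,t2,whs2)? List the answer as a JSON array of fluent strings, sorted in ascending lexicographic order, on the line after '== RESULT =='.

Compute (G \ add) ∪ pre:
  G ∩ del = {}  (empty — regression defined)
  G \ add = {pkg_at(p2,whs2), pkg_at(p5,portA)} \ {pkg_at(p2,whs2)} = {pkg_at(p5,portA)}
  ∪ pre   = {pkg_at(p5,portA)} ∪ {in(p2,t2), truck_at(t2,whs2)}
          = {in(p2,t2), pkg_at(p5,portA), truck_at(t2,whs2)}

== RESULT ==
["in(p2,t2)", "pkg_at(p5,portA)", "truck_at(t2,whs2)"]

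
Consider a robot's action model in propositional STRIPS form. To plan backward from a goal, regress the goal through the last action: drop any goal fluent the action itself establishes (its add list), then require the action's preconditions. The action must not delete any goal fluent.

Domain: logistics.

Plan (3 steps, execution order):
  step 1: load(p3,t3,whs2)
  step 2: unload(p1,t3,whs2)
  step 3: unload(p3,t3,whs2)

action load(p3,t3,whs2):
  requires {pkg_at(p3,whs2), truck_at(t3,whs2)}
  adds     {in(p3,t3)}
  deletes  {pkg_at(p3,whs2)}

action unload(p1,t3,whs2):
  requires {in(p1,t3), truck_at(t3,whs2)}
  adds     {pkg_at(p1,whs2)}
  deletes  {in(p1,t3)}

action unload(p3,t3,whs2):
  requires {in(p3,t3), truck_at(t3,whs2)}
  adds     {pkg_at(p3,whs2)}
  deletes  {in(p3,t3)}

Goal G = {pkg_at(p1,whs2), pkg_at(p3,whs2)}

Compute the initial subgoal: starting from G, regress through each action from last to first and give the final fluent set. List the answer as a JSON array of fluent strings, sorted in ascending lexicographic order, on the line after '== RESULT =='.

Work backward from the goal:
  through step 3 (unload(p3,t3,whs2)): drop {pkg_at(p3,whs2)}, keep {pkg_at(p1,whs2)}, require {in(p3,t3), truck_at(t3,whs2)}
    → {in(p3,t3), pkg_at(p1,whs2), truck_at(t3,whs2)}
  through step 2 (unload(p1,t3,whs2)): drop {pkg_at(p1,whs2)}, keep {in(p3,t3), truck_at(t3,whs2)}, require {in(p1,t3), truck_at(t3,whs2)}
    → {in(p1,t3), in(p3,t3), truck_at(t3,whs2)}
  through step 1 (load(p3,t3,whs2)): drop {in(p3,t3)}, keep {in(p1,t3), truck_at(t3,whs2)}, require {pkg_at(p3,whs2), truck_at(t3,whs2)}
    → {in(p1,t3), pkg_at(p3,whs2), truck_at(t3,whs2)}

== RESULT ==
["in(p1,t3)", "pkg_at(p3,whs2)", "truck_at(t3,whs2)"]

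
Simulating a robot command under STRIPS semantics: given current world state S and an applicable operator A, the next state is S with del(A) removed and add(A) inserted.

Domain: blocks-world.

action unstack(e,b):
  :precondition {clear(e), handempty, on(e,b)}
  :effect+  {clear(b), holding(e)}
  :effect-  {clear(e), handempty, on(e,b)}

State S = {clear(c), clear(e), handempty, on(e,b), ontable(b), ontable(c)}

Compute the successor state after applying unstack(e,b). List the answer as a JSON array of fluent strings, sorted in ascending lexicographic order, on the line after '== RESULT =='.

Progress:
  pre ⊆ S: {clear(e), handempty, on(e,b)} ⊆ S  — applicable
  S \ del = {clear(c), ontable(b), ontable(c)}
  ∪ add   = {clear(b), clear(c), holding(e), ontable(b), ontable(c)}

== RESULT ==
["clear(b)", "clear(c)", "holding(e)", "ontable(b)", "ontable(c)"]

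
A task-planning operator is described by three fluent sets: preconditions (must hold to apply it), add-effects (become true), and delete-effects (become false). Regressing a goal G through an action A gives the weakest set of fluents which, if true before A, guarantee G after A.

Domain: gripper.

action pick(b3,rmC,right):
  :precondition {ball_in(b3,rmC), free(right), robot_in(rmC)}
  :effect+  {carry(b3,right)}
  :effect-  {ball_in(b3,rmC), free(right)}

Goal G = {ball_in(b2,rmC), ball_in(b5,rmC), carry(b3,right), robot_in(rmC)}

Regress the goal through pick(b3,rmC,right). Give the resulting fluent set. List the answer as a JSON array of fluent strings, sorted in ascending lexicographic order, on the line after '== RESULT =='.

Regress:
  G ∩ del = {}  (empty — regression defined)
  G \ add = {ball_in(b2,rmC), ball_in(b5,rmC), carry(b3,right), robot_in(rmC)} \ {carry(b3,right)} = {ball_in(b2,rmC), ball_in(b5,rmC), robot_in(rmC)}
  ∪ pre   = {ball_in(b2,rmC), ball_in(b5,rmC), robot_in(rmC)} ∪ {ball_in(b3,rmC), free(right), robot_in(rmC)}
          = {ball_in(b2,rmC), ball_in(b3,rmC), ball_in(b5,rmC), free(right), robot_in(rmC)}

== RESULT ==
["ball_in(b2,rmC)", "ball_in(b3,rmC)", "ball_in(b5,rmC)", "free(right)", "robot_in(rmC)"]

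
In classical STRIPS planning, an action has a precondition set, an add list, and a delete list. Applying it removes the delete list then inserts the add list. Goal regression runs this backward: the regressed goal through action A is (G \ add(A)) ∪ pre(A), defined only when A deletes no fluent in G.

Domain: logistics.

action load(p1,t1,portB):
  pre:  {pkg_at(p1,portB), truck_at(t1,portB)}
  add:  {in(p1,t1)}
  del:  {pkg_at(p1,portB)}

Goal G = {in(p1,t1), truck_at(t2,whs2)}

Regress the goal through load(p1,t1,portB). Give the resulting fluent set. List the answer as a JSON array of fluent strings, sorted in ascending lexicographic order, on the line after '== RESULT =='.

Compute (G \ add) ∪ pre:
  G ∩ del = {}  (empty — regression defined)
  G \ add = {in(p1,t1), truck_at(t2,whs2)} \ {in(p1,t1)} = {truck_at(t2,whs2)}
  ∪ pre   = {truck_at(t2,whs2)} ∪ {pkg_at(p1,portB), truck_at(t1,portB)}
          = {pkg_at(p1,portB), truck_at(t1,portB), truck_at(t2,whs2)}

== RESULT ==
["pkg_at(p1,portB)", "truck_at(t1,portB)", "truck_at(t2,whs2)"]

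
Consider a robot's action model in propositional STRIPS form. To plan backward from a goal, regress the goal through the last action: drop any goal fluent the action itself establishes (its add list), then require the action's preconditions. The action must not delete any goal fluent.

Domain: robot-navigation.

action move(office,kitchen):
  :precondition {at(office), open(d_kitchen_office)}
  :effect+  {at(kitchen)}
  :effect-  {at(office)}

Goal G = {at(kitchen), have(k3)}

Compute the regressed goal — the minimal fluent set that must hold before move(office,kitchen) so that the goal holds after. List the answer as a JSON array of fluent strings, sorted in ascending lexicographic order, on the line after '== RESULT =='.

Compute (G \ add) ∪ pre:
  G ∩ del = {}  (empty — regression defined)
  G \ add = {at(kitchen), have(k3)} \ {at(kitchen)} = {have(k3)}
  ∪ pre   = {have(k3)} ∪ {at(office), open(d_kitchen_office)}
          = {at(office), have(k3), open(d_kitchen_office)}

== RESULT ==
["at(office)", "have(k3)", "open(d_kitchen_office)"]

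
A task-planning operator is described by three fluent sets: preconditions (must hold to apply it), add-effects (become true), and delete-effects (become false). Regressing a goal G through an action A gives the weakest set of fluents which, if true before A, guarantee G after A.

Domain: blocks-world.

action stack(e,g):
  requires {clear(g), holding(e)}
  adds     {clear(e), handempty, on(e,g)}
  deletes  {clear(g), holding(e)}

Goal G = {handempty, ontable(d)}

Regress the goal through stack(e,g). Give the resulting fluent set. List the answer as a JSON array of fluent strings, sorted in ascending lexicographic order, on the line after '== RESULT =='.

Compute (G \ add) ∪ pre:
  G ∩ del = {}  (empty — regression defined)
  G \ add = {handempty, ontable(d)} \ {clear(e), handempty, on(e,g)} = {ontable(d)}
  ∪ pre   = {ontable(d)} ∪ {clear(g), holding(e)}
          = {clear(g), holding(e), ontable(d)}

== RESULT ==
["clear(g)", "holding(e)", "ontable(d)"]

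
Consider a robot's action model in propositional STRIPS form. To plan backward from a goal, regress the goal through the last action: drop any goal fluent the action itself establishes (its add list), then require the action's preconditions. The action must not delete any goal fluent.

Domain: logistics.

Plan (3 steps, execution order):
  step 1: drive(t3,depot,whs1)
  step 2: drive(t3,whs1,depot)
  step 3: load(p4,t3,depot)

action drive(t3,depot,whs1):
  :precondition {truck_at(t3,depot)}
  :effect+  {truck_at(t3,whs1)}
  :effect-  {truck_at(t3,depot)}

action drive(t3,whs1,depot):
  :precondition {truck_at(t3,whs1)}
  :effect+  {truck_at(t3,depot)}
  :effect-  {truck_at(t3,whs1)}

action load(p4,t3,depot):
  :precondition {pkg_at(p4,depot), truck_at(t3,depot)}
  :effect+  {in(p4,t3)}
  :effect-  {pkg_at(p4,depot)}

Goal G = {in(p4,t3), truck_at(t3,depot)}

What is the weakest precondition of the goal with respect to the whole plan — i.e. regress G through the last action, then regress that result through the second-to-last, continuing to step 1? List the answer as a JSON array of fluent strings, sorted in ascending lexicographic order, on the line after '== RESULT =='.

Work backward from the goal:
  through step 3 (load(p4,t3,depot)): drop {in(p4,t3)}, keep {truck_at(t3,depot)}, require {pkg_at(p4,depot), truck_at(t3,depot)}
    → {pkg_at(p4,depot), truck_at(t3,depot)}
  through step 2 (drive(t3,whs1,depot)): drop {truck_at(t3,depot)}, keep {pkg_at(p4,depot)}, require {truck_at(t3,whs1)}
    → {pkg_at(p4,depot), truck_at(t3,whs1)}
  through step 1 (drive(t3,depot,whs1)): drop {truck_at(t3,whs1)}, keep {pkg_at(p4,depot)}, require {truck_at(t3,depot)}
    → {pkg_at(p4,depot), truck_at(t3,depot)}

== RESULT ==
["pkg_at(p4,depot)", "truck_at(t3,depot)"]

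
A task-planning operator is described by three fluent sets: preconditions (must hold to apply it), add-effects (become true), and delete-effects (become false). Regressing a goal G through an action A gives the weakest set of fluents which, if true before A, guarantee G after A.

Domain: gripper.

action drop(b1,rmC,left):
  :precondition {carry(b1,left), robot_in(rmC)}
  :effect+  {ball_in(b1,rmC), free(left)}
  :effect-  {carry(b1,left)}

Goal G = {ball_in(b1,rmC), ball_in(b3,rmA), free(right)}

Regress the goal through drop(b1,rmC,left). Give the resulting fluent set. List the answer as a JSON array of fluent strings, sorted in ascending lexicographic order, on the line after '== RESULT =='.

Regress:
  G ∩ del = {}  (empty — regression defined)
  G \ add = {ball_in(b1,rmC), ball_in(b3,rmA), free(right)} \ {ball_in(b1,rmC), free(left)} = {ball_in(b3,rmA), free(right)}
  ∪ pre   = {ball_in(b3,rmA), free(right)} ∪ {carry(b1,left), robot_in(rmC)}
          = {ball_in(b3,rmA), carry(b1,left), free(right), robot_in(rmC)}

== RESULT ==
["ball_in(b3,rmA)", "carry(b1,left)", "free(right)", "robot_in(rmC)"]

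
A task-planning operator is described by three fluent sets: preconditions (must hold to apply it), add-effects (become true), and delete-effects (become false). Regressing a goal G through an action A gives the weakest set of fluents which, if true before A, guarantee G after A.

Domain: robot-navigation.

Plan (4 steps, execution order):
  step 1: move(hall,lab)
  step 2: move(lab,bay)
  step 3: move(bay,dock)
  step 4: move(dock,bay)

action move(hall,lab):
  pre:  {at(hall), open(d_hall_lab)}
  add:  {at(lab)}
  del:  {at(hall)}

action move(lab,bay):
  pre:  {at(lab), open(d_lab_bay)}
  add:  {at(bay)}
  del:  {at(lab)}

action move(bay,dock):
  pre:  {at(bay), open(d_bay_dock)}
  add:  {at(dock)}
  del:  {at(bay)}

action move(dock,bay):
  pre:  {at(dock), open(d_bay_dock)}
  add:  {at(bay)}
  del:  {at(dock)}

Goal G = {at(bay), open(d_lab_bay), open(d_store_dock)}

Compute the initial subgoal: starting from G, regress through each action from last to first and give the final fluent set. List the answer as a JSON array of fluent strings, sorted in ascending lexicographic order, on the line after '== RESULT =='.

Work backward from the goal:
  through step 4 (move(dock,bay)): drop {at(bay)}, keep {open(d_lab_bay), open(d_store_dock)}, require {at(dock), open(d_bay_dock)}
    → {at(dock), open(d_bay_dock), open(d_lab_bay), open(d_store_dock)}
  through step 3 (move(bay,dock)): drop {at(dock)}, keep {open(d_bay_dock), open(d_lab_bay), open(d_store_dock)}, require {at(bay), open(d_bay_dock)}
    → {at(bay), open(d_bay_dock), open(d_lab_bay), open(d_store_dock)}
  through step 2 (move(lab,bay)): drop {at(bay)}, keep {open(d_bay_dock), open(d_lab_bay), open(d_store_dock)}, require {at(lab), open(d_lab_bay)}
    → {at(lab), open(d_bay_dock), open(d_lab_bay), open(d_store_dock)}
  through step 1 (move(hall,lab)): drop {at(lab)}, keep {open(d_bay_dock), open(d_lab_bay), open(d_store_dock)}, require {at(hall), open(d_hall_lab)}
    → {at(hall), open(d_bay_dock), open(d_hall_lab), open(d_lab_bay), open(d_store_dock)}

== RESULT ==
["at(hall)", "open(d_bay_dock)", "open(d_hall_lab)", "open(d_lab_bay)", "open(d_store_dock)"]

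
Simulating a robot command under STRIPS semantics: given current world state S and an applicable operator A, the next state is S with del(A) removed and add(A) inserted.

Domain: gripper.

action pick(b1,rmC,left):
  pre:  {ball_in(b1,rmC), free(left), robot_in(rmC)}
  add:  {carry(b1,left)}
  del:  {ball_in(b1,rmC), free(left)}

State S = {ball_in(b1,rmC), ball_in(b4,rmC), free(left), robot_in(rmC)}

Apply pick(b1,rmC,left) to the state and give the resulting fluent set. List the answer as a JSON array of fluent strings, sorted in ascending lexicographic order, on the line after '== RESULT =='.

Compute (S \ del) ∪ add:
  pre ⊆ S: {ball_in(b1,rmC), free(left), robot_in(rmC)} ⊆ S  — applicable
  S \ del = {ball_in(b4,rmC), robot_in(rmC)}
  ∪ add   = {ball_in(b4,rmC), carry(b1,left), robot_in(rmC)}

== RESULT ==
["ball_in(b4,rmC)", "carry(b1,left)", "robot_in(rmC)"]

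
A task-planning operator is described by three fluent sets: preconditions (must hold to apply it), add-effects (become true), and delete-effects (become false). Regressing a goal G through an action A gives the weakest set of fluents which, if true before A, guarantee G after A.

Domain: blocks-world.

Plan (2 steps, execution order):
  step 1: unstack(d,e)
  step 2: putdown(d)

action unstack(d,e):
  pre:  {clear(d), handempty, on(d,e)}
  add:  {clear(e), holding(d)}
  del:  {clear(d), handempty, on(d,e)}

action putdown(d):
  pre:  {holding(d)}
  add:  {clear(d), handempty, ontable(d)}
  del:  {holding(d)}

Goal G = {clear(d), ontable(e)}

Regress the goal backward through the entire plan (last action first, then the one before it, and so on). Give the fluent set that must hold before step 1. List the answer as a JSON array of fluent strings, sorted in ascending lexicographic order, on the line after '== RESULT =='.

Work backward from the goal:
  through step 2 (putdown(d)): drop {clear(d)}, keep {ontable(e)}, require {holding(d)}
    → {holding(d), ontable(e)}
  through step 1 (unstack(d,e)): drop {holding(d)}, keep {ontable(e)}, require {clear(d), handempty, on(d,e)}
    → {clear(d), handempty, on(d,e), ontable(e)}

== RESULT ==
["clear(d)", "handempty", "on(d,e)", "ontable(e)"]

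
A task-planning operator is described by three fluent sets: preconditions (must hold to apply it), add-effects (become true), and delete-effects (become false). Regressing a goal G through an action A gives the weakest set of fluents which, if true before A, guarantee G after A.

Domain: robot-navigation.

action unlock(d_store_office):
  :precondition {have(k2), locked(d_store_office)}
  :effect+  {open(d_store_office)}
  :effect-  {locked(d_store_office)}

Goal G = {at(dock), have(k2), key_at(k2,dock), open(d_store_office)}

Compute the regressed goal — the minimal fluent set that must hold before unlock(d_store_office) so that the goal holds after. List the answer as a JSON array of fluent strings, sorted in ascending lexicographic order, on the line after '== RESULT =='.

Regress:
  G ∩ del = {}  (empty — regression defined)
  G \ add = {at(dock), have(k2), key_at(k2,dock), open(d_store_office)} \ {open(d_store_office)} = {at(dock), have(k2), key_at(k2,dock)}
  ∪ pre   = {at(dock), have(k2), key_at(k2,dock)} ∪ {have(k2), locked(d_store_office)}
          = {at(dock), have(k2), key_at(k2,dock), locked(d_store_office)}

== RESULT ==
["at(dock)", "have(k2)", "key_at(k2,dock)", "locked(d_store_office)"]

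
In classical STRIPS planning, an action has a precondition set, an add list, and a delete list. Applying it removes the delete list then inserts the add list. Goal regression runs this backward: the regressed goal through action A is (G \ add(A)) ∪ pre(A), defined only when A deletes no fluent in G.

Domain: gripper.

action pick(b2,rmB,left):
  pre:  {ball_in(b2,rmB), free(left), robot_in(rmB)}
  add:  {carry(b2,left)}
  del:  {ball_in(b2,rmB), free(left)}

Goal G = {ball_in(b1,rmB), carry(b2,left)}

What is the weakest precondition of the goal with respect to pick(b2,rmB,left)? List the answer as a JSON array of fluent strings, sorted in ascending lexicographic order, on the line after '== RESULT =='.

Regress:
  G ∩ del = {}  (empty — regression defined)
  G \ add = {ball_in(b1,rmB), carry(b2,left)} \ {carry(b2,left)} = {ball_in(b1,rmB)}
  ∪ pre   = {ball_in(b1,rmB)} ∪ {ball_in(b2,rmB), free(left), robot_in(rmB)}
          = {ball_in(b1,rmB), ball_in(b2,rmB), free(left), robot_in(rmB)}

== RESULT ==
["ball_in(b1,rmB)", "ball_in(b2,rmB)", "free(left)", "robot_in(rmB)"]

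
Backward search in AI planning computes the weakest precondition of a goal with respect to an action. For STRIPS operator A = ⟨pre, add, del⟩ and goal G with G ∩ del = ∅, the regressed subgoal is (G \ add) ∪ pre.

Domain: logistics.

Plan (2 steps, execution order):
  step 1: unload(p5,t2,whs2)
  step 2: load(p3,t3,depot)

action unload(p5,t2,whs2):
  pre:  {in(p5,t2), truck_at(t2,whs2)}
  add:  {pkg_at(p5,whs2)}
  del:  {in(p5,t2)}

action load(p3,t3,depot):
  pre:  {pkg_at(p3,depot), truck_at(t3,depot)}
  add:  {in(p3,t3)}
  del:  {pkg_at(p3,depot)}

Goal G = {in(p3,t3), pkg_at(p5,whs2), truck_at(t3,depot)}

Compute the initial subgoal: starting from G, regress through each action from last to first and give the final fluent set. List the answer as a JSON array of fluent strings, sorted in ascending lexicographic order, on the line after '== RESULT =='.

Regress step by step:
  through step 2 (load(p3,t3,depot)): drop {in(p3,t3)}, keep {pkg_at(p5,whs2), truck_at(t3,depot)}, require {pkg_at(p3,depot), truck_at(t3,depot)}
    → {pkg_at(p3,depot), pkg_at(p5,whs2), truck_at(t3,depot)}
  through step 1 (unload(p5,t2,whs2)): drop {pkg_at(p5,whs2)}, keep {pkg_at(p3,depot), truck_at(t3,depot)}, require {in(p5,t2), truck_at(t2,whs2)}
    → {in(p5,t2), pkg_at(p3,depot), truck_at(t2,whs2), truck_at(t3,depot)}

== RESULT ==
["in(p5,t2)", "pkg_at(p3,depot)", "truck_at(t2,whs2)", "truck_at(t3,depot)"]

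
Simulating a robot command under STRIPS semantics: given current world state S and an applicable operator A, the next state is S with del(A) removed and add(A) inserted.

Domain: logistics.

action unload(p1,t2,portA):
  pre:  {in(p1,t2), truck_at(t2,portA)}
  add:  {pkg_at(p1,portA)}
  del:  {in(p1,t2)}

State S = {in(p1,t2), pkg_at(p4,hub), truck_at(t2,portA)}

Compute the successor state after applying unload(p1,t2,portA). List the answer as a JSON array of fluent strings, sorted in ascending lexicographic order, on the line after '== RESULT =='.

Progress:
  pre ⊆ S: {in(p1,t2), truck_at(t2,portA)} ⊆ S  — applicable
  S \ del = {pkg_at(p4,hub), truck_at(t2,portA)}
  ∪ add   = {pkg_at(p1,portA), pkg_at(p4,hub), truck_at(t2,portA)}

== RESULT ==
["pkg_at(p1,portA)", "pkg_at(p4,hub)", "truck_at(t2,portA)"]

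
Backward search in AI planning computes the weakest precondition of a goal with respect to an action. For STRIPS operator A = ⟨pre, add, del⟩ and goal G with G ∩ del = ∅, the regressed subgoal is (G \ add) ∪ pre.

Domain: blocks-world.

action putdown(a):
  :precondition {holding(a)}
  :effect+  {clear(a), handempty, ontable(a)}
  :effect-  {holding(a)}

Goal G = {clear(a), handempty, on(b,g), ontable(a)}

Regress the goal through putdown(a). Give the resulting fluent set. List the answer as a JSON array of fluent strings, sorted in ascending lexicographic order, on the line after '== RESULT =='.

Regress:
  G ∩ del = {}  (empty — regression defined)
  G \ add = {clear(a), handempty, on(b,g), ontable(a)} \ {clear(a), handempty, ontable(a)} = {on(b,g)}
  ∪ pre   = {on(b,g)} ∪ {holding(a)}
          = {holding(a), on(b,g)}

== RESULT ==
["holding(a)", "on(b,g)"]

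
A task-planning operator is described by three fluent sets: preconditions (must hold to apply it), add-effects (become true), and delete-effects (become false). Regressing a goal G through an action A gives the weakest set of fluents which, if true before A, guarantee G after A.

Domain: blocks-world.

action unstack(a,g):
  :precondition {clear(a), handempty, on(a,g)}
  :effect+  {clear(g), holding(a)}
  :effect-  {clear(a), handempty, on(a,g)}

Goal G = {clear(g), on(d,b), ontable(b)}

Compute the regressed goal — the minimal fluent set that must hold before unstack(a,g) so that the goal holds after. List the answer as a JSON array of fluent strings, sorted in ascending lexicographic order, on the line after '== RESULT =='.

Regress:
  G ∩ del = {}  (empty — regression defined)
  G \ add = {clear(g), on(d,b), ontable(b)} \ {clear(g), holding(a)} = {on(d,b), ontable(b)}
  ∪ pre   = {on(d,b), ontable(b)} ∪ {clear(a), handempty, on(a,g)}
          = {clear(a), handempty, on(a,g), on(d,b), ontable(b)}

== RESULT ==
["clear(a)", "handempty", "on(a,g)", "on(d,b)", "ontable(b)"]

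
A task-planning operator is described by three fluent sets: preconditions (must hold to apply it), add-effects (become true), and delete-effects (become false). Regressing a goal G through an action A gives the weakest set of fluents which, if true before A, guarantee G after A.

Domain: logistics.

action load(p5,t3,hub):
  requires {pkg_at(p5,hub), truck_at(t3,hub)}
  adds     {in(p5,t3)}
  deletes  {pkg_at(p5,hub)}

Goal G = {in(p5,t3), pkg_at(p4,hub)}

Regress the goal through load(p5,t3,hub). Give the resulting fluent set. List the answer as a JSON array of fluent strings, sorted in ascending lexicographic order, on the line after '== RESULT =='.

Compute (G \ add) ∪ pre:
  G ∩ del = {}  (empty — regression defined)
  G \ add = {in(p5,t3), pkg_at(p4,hub)} \ {in(p5,t3)} = {pkg_at(p4,hub)}
  ∪ pre   = {pkg_at(p4,hub)} ∪ {pkg_at(p5,hub), truck_at(t3,hub)}
          = {pkg_at(p4,hub), pkg_at(p5,hub), truck_at(t3,hub)}

== RESULT ==
["pkg_at(p4,hub)", "pkg_at(p5,hub)", "truck_at(t3,hub)"]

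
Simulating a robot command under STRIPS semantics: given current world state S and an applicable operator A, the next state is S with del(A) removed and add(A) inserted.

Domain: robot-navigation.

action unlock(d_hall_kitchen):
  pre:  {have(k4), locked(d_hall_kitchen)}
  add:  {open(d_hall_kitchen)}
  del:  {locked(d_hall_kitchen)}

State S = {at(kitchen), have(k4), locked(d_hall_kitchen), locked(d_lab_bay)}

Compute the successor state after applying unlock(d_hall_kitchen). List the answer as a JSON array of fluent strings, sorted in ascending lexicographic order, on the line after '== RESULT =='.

Compute (S \ del) ∪ add:
  pre ⊆ S: {have(k4), locked(d_hall_kitchen)} ⊆ S  — applicable
  S \ del = {at(kitchen), have(k4), locked(d_lab_bay)}
  ∪ add   = {at(kitchen), have(k4), locked(d_lab_bay), open(d_hall_kitchen)}

== RESULT ==
["at(kitchen)", "have(k4)", "locked(d_lab_bay)", "open(d_hall_kitchen)"]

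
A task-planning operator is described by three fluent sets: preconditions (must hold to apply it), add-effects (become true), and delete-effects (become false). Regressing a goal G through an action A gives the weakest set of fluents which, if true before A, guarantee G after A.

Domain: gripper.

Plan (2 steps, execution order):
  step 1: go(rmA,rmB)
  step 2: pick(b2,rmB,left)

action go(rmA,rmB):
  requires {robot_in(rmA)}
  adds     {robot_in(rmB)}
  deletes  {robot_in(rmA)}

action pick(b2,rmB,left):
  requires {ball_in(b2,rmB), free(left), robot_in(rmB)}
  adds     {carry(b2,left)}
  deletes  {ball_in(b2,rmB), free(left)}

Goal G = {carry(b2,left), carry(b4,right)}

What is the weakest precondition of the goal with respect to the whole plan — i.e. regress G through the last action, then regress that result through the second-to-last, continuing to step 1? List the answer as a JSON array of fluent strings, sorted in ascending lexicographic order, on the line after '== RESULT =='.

Work backward from the goal:
  through step 2 (pick(b2,rmB,left)): drop {carry(b2,left)}, keep {carry(b4,right)}, require {ball_in(b2,rmB), free(left), robot_in(rmB)}
    → {ball_in(b2,rmB), carry(b4,right), free(left), robot_in(rmB)}
  through step 1 (go(rmA,rmB)): drop {robot_in(rmB)}, keep {ball_in(b2,rmB), carry(b4,right), free(left)}, require {robot_in(rmA)}
    → {ball_in(b2,rmB), carry(b4,right), free(left), robot_in(rmA)}

== RESULT ==
["ball_in(b2,rmB)", "carry(b4,right)", "free(left)", "robot_in(rmA)"]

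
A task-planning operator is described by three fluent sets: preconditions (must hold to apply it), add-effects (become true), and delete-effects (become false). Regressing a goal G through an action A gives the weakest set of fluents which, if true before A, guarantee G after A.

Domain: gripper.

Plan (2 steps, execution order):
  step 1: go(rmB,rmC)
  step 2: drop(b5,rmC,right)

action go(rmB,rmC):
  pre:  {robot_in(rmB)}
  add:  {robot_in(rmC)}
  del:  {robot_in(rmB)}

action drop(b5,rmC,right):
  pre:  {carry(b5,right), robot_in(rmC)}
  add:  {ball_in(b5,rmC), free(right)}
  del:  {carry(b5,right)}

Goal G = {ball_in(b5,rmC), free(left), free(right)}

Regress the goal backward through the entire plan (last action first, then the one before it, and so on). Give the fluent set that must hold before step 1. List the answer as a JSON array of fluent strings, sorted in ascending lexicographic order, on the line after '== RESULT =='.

Regress step by step:
  through step 2 (drop(b5,rmC,right)): drop {ball_in(b5,rmC), free(right)}, keep {free(left)}, require {carry(b5,right), robot_in(rmC)}
    → {carry(b5,right), free(left), robot_in(rmC)}
  through step 1 (go(rmB,rmC)): drop {robot_in(rmC)}, keep {carry(b5,right), free(left)}, require {robot_in(rmB)}
    → {carry(b5,right), free(left), robot_in(rmB)}

== RESULT ==
["carry(b5,right)", "free(left)", "robot_in(rmB)"]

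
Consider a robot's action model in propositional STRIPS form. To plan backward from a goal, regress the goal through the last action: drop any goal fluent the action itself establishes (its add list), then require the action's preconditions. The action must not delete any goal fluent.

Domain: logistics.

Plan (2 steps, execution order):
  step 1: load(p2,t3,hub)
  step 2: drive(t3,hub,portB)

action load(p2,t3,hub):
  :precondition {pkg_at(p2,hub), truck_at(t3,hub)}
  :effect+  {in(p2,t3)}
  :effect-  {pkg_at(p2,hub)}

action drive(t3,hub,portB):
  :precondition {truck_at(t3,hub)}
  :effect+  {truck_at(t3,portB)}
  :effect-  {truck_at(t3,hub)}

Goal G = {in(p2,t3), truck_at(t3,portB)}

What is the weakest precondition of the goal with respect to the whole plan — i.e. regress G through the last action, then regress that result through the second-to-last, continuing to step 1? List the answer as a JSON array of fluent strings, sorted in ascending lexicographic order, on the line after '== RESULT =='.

Regress step by step:
  through step 2 (drive(t3,hub,portB)): drop {truck_at(t3,portB)}, keep {in(p2,t3)}, require {truck_at(t3,hub)}
    → {in(p2,t3), truck_at(t3,hub)}
  through step 1 (load(p2,t3,hub)): drop {in(p2,t3)}, keep {truck_at(t3,hub)}, require {pkg_at(p2,hub), truck_at(t3,hub)}
    → {pkg_at(p2,hub), truck_at(t3,hub)}

== RESULT ==
["pkg_at(p2,hub)", "truck_at(t3,hub)"]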